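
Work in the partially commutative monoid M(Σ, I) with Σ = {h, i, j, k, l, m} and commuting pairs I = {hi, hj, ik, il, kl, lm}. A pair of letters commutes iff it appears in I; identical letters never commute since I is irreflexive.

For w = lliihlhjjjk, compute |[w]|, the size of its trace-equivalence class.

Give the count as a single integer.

piece 0:l — minimal
piece 1:l rests on {0:l}
piece 2:i — minimal
piece 3:i rests on {2:i}
piece 4:h rests on {1:l}
piece 5:l rests on {4:h}
piece 6:h rests on {5:l}
piece 7:j rests on {3:i, 5:l}
piece 8:j rests on {7:j}
piece 9:j rests on {8:j}
piece 10:k rests on {6:h, 9:j}
minimal pieces: {0:l, 2:i}
ways to finish when only these pieces remain (= sum over removing one remaining piece with nothing left below it):
  1 left: {10}→1
  2 left: {6,10}→1  {9,10}→1
  3 left: {6,9,10}→2  {8,9,10}→1
  4 left: {6,8,9,10}→3  {7,8,9,10}→1
  5 left: {3,7,8,9,10}→1  {6,7,8,9,10}→4
  6 left: {2,3,7,8,9,10}→1  {3,6,7,8,9,10}→5  {5,6,7,8,9,10}→4
  7 left: {2,3,6,7,8,9,10}→6  {3,5,6,7,8,9,10}→9  {4,5,6,7,8,9,10}→4
  8 left: {1,4,5,6,7,8,9,10}→4  {2,3,5,6,7,8,9,10}→15  {3,4,5,6,7,8,9,10}→13
  9 left: {0,1,4,5,6,7,8,9,10}→4  {1,3,4,5,6,7,8,9,10}→17  {2,3,4,5,6,7,8,9,10}→28
  placing 0:l first → 45 extensions
  placing 2:i first → 21 extensions
total linear extensions = 66

66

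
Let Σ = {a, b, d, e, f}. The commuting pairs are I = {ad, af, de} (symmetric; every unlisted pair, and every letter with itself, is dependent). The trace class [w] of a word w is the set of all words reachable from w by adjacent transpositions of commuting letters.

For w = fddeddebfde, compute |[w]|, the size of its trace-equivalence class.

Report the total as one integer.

30

0(f) covers ∅
1(d) covers 0:f
2(d) covers 1:d
3(e) covers 0:f
4(d) covers 2:d
5(d) covers 4:d
6(e) covers 3:e
7(b) covers 5:d, 6:e
8(f) covers 7:b
9(d) covers 8:f
10(e) covers 8:f
floor of heap: 0:f
completions by unplaced set U, small U first (add the entries for U minus each lowest piece of U):
  |U|=1: {9}:1  {10}:1
  |U|=2: {9,10}:2
  |U|=3: {8,9,10}:2
  |U|=4: {7,8,9,10}:2
  |U|=5: {5,7,8,9,10}:2  {6,7,8,9,10}:2
  |U|=6: {3,6,7,8,9,10}:2  {4,5,7,8,9,10}:2  {5,6,7,8,9,10}:4
  |U|=7: {2,4,5,7,8,9,10}:2  {3,5,6,7,8,9,10}:6  {4,5,6,7,8,9,10}:6
  |U|=8: {1,2,4,5,7,8,9,10}:2  {2,4,5,6,7,8,9,10}:8  {3,4,5,6,7,8,9,10}:12
  |U|=9: {1,2,4,5,6,7,8,9,10}:10  {2,3,4,5,6,7,8,9,10}:20
  start at 0(f): 30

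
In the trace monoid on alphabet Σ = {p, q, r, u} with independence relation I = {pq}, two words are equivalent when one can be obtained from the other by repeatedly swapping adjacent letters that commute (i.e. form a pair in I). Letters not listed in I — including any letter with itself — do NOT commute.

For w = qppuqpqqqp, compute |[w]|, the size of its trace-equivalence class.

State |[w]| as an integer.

piece 0:q — minimal
piece 1:p — minimal
piece 2:p rests on {1:p}
piece 3:u rests on {0:q, 2:p}
piece 4:q rests on {3:u}
piece 5:p rests on {3:u}
piece 6:q rests on {4:q}
piece 7:q rests on {6:q}
piece 8:q rests on {7:q}
piece 9:p rests on {5:p}
minimal pieces: {0:q, 1:p}
ways to finish when only these pieces remain (= sum over removing one remaining piece with nothing left below it):
  1 left: {8}→1  {9}→1
  2 left: {5,9}→1  {7,8}→1  {8,9}→2
  3 left: {5,8,9}→3  {6,7,8}→1  {7,8,9}→3
  4 left: {4,6,7,8}→1  {5,7,8,9}→6  {6,7,8,9}→4
  5 left: {4,6,7,8,9}→5  {5,6,7,8,9}→10
  6 left: {4,5,6,7,8,9}→15
  7 left: {3,4,5,6,7,8,9}→15
  8 left: {0,3,4,5,6,7,8,9}→15  {2,3,4,5,6,7,8,9}→15
  placing 0:q first → 15 extensions
  placing 1:p first → 30 extensions
total linear extensions = 45

45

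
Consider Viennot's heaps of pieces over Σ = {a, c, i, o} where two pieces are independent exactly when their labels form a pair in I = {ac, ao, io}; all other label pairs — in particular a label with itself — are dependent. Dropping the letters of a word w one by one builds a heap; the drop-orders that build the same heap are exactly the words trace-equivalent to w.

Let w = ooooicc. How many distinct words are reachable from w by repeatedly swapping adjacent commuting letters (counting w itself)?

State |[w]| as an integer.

5

#0=o has no predecessor
#1=o depends on [0:o]
#2=o depends on [1:o]
#3=o depends on [2:o]
#4=i has no predecessor
#5=c depends on [3:o, 4:i]
#6=c depends on [5:c]
sources: [0:o, 4:i]
N(rest) = Σ N(rest − s) over sources s of rest; N(one piece) = 1:
  size 1 → [6]=1
  size 2 → [5,6]=1
  size 3 → [3,5,6]=1  [4,5,6]=1
  size 4 → [2,3,5,6]=1  [3,4,5,6]=2
  size 5 → [1,2,3,5,6]=1  [2,3,4,5,6]=3
  first=0(o) contributes 4
  first=4(i) contributes 1
|[w]| = 5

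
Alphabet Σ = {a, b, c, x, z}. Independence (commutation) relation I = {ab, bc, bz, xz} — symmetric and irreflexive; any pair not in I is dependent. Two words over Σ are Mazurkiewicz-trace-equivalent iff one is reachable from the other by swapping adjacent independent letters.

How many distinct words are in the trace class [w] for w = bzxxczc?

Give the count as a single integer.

4

piece 0:b — minimal
piece 1:z — minimal
piece 2:x rests on {0:b}
piece 3:x rests on {2:x}
piece 4:c rests on {1:z, 3:x}
piece 5:z rests on {4:c}
piece 6:c rests on {5:z}
minimal pieces: {0:b, 1:z}
ways to finish when only these pieces remain (= sum over removing one remaining piece with nothing left below it):
  1 left: {6}→1
  2 left: {5,6}→1
  3 left: {4,5,6}→1
  4 left: {1,4,5,6}→1  {3,4,5,6}→1
  5 left: {1,3,4,5,6}→2  {2,3,4,5,6}→1
  placing 0:b first → 3 extensions
  placing 1:z first → 1 extensions
total linear extensions = 4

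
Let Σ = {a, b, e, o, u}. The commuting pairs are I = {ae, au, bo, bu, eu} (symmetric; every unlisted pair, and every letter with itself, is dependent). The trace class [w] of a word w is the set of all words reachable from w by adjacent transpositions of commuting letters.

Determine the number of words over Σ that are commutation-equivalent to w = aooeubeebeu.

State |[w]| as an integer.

28

#0=a has no predecessor
#1=o depends on [0:a]
#2=o depends on [1:o]
#3=e depends on [2:o]
#4=u depends on [2:o]
#5=b depends on [3:e]
#6=e depends on [5:b]
#7=e depends on [6:e]
#8=b depends on [7:e]
#9=e depends on [8:b]
#10=u depends on [4:u]
sources: [0:a]
N(rest) = Σ N(rest − s) over sources s of rest; N(one piece) = 1:
  size 1 → [9]=1  [10]=1
  size 2 → [4,10]=1  [8,9]=1  [9,10]=2
  size 3 → [4,9,10]=3  [7,8,9]=1  [8,9,10]=3
  size 4 → [4,8,9,10]=6  [6,7,8,9]=1  [7,8,9,10]=4
  size 5 → [4,7,8,9,10]=10  [5,6,7,8,9]=1  [6,7,8,9,10]=5
  size 6 → [3,5,6,7,8,9]=1  [4,6,7,8,9,10]=15  [5,6,7,8,9,10]=6
  size 7 → [3,5,6,7,8,9,10]=7  [4,5,6,7,8,9,10]=21
  size 8 → [3,4,5,6,7,8,9,10]=28
  size 9 → [2,3,4,5,6,7,8,9,10]=28
  first=0(a) contributes 28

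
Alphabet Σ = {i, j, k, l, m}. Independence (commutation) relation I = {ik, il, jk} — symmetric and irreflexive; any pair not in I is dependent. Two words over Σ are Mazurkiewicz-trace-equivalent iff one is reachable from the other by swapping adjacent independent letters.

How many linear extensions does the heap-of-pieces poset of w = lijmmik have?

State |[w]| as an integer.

4

#0=l has no predecessor
#1=i has no predecessor
#2=j depends on [0:l, 1:i]
#3=m depends on [2:j]
#4=m depends on [3:m]
#5=i depends on [4:m]
#6=k depends on [4:m]
sources: [0:l, 1:i]
N(rest) = Σ N(rest − s) over sources s of rest; N(one piece) = 1:
  size 1 → [5]=1  [6]=1
  size 2 → [5,6]=2
  size 3 → [4,5,6]=2
  size 4 → [3,4,5,6]=2
  size 5 → [2,3,4,5,6]=2
  first=0(l) contributes 2
  first=1(i) contributes 2
|[w]| = 4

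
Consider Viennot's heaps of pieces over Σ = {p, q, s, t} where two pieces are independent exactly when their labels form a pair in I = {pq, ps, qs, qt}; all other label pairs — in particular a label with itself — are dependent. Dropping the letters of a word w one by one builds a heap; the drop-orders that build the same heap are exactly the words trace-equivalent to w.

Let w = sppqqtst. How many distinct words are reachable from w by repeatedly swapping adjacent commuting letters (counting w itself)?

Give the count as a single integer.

#0=s has no predecessor
#1=p has no predecessor
#2=p depends on [1:p]
#3=q has no predecessor
#4=q depends on [3:q]
#5=t depends on [0:s, 2:p]
#6=s depends on [5:t]
#7=t depends on [6:s]
sources: [0:s, 1:p, 3:q]
N(rest) = Σ N(rest − s) over sources s of rest; N(one piece) = 1:
  size 1 → [4]=1  [7]=1
  size 2 → [3,4]=1  [4,7]=2  [6,7]=1
  size 3 → [3,4,7]=3  [4,6,7]=3  [5,6,7]=1
  size 4 → [0,5,6,7]=1  [2,5,6,7]=1  [3,4,6,7]=6  [4,5,6,7]=4
  size 5 → [0,2,5,6,7]=2  [0,4,5,6,7]=5  [1,2,5,6,7]=1  [2,4,5,6,7]=5  [3,4,5,6,7]=10
  size 6 → [0,1,2,5,6,7]=3  [0,2,4,5,6,7]=12  [0,3,4,5,6,7]=15  [1,2,4,5,6,7]=6  [2,3,4,5,6,7]=15
  first=0(s) contributes 21
  first=1(p) contributes 42
  first=3(q) contributes 21
|[w]| = 84

84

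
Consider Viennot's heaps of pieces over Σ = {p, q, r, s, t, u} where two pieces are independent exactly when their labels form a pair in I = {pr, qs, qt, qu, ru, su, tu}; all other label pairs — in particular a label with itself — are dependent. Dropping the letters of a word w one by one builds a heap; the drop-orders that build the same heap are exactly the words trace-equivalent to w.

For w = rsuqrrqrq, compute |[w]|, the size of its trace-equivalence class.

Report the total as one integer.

#0=r has no predecessor
#1=s depends on [0:r]
#2=u has no predecessor
#3=q depends on [0:r]
#4=r depends on [1:s, 3:q]
#5=r depends on [4:r]
#6=q depends on [5:r]
#7=r depends on [6:q]
#8=q depends on [7:r]
sources: [0:r, 2:u]
N(rest) = Σ N(rest − s) over sources s of rest; N(one piece) = 1:
  size 1 → [2]=1  [8]=1
  size 2 → [2,8]=2  [7,8]=1
  size 3 → [2,7,8]=3  [6,7,8]=1
  size 4 → [2,6,7,8]=4  [5,6,7,8]=1
  size 5 → [2,5,6,7,8]=5  [4,5,6,7,8]=1
  size 6 → [1,4,5,6,7,8]=1  [2,4,5,6,7,8]=6  [3,4,5,6,7,8]=1
  size 7 → [1,2,4,5,6,7,8]=7  [1,3,4,5,6,7,8]=2  [2,3,4,5,6,7,8]=7
  first=0(r) contributes 16
  first=2(u) contributes 2
|[w]| = 18

18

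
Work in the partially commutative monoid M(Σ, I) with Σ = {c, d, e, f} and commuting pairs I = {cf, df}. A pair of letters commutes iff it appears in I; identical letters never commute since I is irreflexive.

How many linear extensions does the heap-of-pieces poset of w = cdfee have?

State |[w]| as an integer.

drop 0:c onto floor
drop 1:d onto {0:c}
drop 2:f onto floor
drop 3:e onto {1:d, 2:f}
drop 4:e onto {3:e}
ground layer = {0:c, 2:f}
drop-orders for the pieces not yet dropped (sum over which currently-grounded one goes next):
  1 to go: {4} 1
  2 to go: {3,4} 1
  3 to go: {1,3,4} 1  {2,3,4} 1
  if 0:c drops first: 2 orders
  if 2:f drops first: 1 orders
heap linearizations: 3

3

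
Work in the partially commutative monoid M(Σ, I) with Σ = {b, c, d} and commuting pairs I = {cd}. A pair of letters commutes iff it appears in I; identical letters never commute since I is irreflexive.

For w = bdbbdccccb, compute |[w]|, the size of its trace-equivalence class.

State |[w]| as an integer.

5

0(b) covers ∅
1(d) covers 0:b
2(b) covers 1:d
3(b) covers 2:b
4(d) covers 3:b
5(c) covers 3:b
6(c) covers 5:c
7(c) covers 6:c
8(c) covers 7:c
9(b) covers 4:d, 8:c
floor of heap: 0:b
completions by unplaced set U, small U first (add the entries for U minus each lowest piece of U):
  |U|=1: {9}:1
  |U|=2: {4,9}:1  {8,9}:1
  |U|=3: {4,8,9}:2  {7,8,9}:1
  |U|=4: {4,7,8,9}:3  {6,7,8,9}:1
  |U|=5: {4,6,7,8,9}:4  {5,6,7,8,9}:1
  |U|=6: {4,5,6,7,8,9}:5
  |U|=7: {3,4,5,6,7,8,9}:5
  |U|=8: {2,3,4,5,6,7,8,9}:5
  start at 0(b): 5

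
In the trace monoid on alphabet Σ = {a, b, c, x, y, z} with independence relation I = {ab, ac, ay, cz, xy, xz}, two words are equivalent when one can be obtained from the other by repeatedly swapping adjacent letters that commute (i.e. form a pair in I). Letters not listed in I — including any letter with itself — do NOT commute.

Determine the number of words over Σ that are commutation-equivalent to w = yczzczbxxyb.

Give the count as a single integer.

drop 0:y onto floor
drop 1:c onto {0:y}
drop 2:z onto {0:y}
drop 3:z onto {2:z}
drop 4:c onto {1:c}
drop 5:z onto {3:z}
drop 6:b onto {4:c, 5:z}
drop 7:x onto {6:b}
drop 8:x onto {7:x}
drop 9:y onto {6:b}
drop 10:b onto {8:x, 9:y}
ground layer = {0:y}
drop-orders for the pieces not yet dropped (sum over which currently-grounded one goes next):
  1 to go: {10} 1
  2 to go: {8,10} 1  {9,10} 1
  3 to go: {7,8,10} 1  {8,9,10} 2
  4 to go: {7,8,9,10} 3
  5 to go: {6,7,8,9,10} 3
  6 to go: {4,6,7,8,9,10} 3  {5,6,7,8,9,10} 3
  7 to go: {1,4,6,7,8,9,10} 3  {3,5,6,7,8,9,10} 3  {4,5,6,7,8,9,10} 6
  8 to go: {1,4,5,6,7,8,9,10} 9  {2,3,5,6,7,8,9,10} 3  {3,4,5,6,7,8,9,10} 9
  9 to go: {1,3,4,5,6,7,8,9,10} 18  {2,3,4,5,6,7,8,9,10} 12
  if 0:y drops first: 30 orders

30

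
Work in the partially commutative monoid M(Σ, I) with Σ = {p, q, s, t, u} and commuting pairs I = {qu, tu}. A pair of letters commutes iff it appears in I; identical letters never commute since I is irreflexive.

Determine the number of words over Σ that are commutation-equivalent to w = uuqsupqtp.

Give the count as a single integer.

0(u) covers ∅
1(u) covers 0:u
2(q) covers ∅
3(s) covers 1:u, 2:q
4(u) covers 3:s
5(p) covers 4:u
6(q) covers 5:p
7(t) covers 6:q
8(p) covers 7:t
floor of heap: 0:u, 2:q
completions by unplaced set U, small U first (add the entries for U minus each lowest piece of U):
  |U|=1: {8}:1
  |U|=2: {7,8}:1
  |U|=3: {6,7,8}:1
  |U|=4: {5,6,7,8}:1
  |U|=5: {4,5,6,7,8}:1
  |U|=6: {3,4,5,6,7,8}:1
  |U|=7: {1,3,4,5,6,7,8}:1  {2,3,4,5,6,7,8}:1
  start at 0(u): 2
  start at 2(q): 1
sum over floor = 3

3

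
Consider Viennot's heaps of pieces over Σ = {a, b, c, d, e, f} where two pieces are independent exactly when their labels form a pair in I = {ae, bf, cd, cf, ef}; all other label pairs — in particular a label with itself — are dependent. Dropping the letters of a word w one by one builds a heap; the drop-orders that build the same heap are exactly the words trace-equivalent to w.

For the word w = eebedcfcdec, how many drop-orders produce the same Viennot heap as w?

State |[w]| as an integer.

0(e) covers ∅
1(e) covers 0:e
2(b) covers 1:e
3(e) covers 2:b
4(d) covers 3:e
5(c) covers 3:e
6(f) covers 4:d
7(c) covers 5:c
8(d) covers 6:f
9(e) covers 7:c, 8:d
10(c) covers 9:e
floor of heap: 0:e
completions by unplaced set U, small U first (add the entries for U minus each lowest piece of U):
  |U|=1: {10}:1
  |U|=2: {9,10}:1
  |U|=3: {7,9,10}:1  {8,9,10}:1
  |U|=4: {5,7,9,10}:1  {6,8,9,10}:1  {7,8,9,10}:2
  |U|=5: {4,6,8,9,10}:1  {5,7,8,9,10}:3  {6,7,8,9,10}:3
  |U|=6: {4,6,7,8,9,10}:4  {5,6,7,8,9,10}:6
  |U|=7: {4,5,6,7,8,9,10}:10
  |U|=8: {3,4,5,6,7,8,9,10}:10
  |U|=9: {2,3,4,5,6,7,8,9,10}:10
  start at 0(e): 10

10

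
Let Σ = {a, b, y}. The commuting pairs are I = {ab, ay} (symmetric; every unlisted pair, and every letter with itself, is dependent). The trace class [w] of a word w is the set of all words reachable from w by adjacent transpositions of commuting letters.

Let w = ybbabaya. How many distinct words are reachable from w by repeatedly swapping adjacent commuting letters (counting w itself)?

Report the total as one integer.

piece 0:y — minimal
piece 1:b rests on {0:y}
piece 2:b rests on {1:b}
piece 3:a — minimal
piece 4:b rests on {2:b}
piece 5:a rests on {3:a}
piece 6:y rests on {4:b}
piece 7:a rests on {5:a}
minimal pieces: {0:y, 3:a}
ways to finish when only these pieces remain (= sum over removing one remaining piece with nothing left below it):
  1 left: {6}→1  {7}→1
  2 left: {4,6}→1  {5,7}→1  {6,7}→2
  3 left: {2,4,6}→1  {3,5,7}→1  {4,6,7}→3  {5,6,7}→3
  4 left: {1,2,4,6}→1  {2,4,6,7}→4  {3,5,6,7}→4  {4,5,6,7}→6
  5 left: {0,1,2,4,6}→1  {1,2,4,6,7}→5  {2,4,5,6,7}→10  {3,4,5,6,7}→10
  6 left: {0,1,2,4,6,7}→6  {1,2,4,5,6,7}→15  {2,3,4,5,6,7}→20
  placing 0:y first → 35 extensions
  placing 3:a first → 21 extensions
total linear extensions = 56

56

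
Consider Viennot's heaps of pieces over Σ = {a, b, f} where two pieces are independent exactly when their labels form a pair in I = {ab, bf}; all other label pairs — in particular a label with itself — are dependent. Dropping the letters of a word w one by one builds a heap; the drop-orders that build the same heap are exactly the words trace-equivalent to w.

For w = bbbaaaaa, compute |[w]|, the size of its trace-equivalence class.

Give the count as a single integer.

piece 0:b — minimal
piece 1:b rests on {0:b}
piece 2:b rests on {1:b}
piece 3:a — minimal
piece 4:a rests on {3:a}
piece 5:a rests on {4:a}
piece 6:a rests on {5:a}
piece 7:a rests on {6:a}
minimal pieces: {0:b, 3:a}
ways to finish when only these pieces remain (= sum over removing one remaining piece with nothing left below it):
  1 left: {2}→1  {7}→1
  2 left: {1,2}→1  {2,7}→2  {6,7}→1
  3 left: {0,1,2}→1  {1,2,7}→3  {2,6,7}→3  {5,6,7}→1
  4 left: {0,1,2,7}→4  {1,2,6,7}→6  {2,5,6,7}→4  {4,5,6,7}→1
  5 left: {0,1,2,6,7}→10  {1,2,5,6,7}→10  {2,4,5,6,7}→5  {3,4,5,6,7}→1
  6 left: {0,1,2,5,6,7}→20  {1,2,4,5,6,7}→15  {2,3,4,5,6,7}→6
  placing 0:b first → 21 extensions
  placing 3:a first → 35 extensions
total linear extensions = 56

56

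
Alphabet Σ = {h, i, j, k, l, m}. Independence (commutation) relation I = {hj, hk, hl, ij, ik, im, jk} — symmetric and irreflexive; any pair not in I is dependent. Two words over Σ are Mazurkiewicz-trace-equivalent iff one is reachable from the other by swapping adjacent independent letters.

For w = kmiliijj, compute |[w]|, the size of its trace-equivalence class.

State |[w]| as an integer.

0(k) covers ∅
1(m) covers 0:k
2(i) covers ∅
3(l) covers 1:m, 2:i
4(i) covers 3:l
5(i) covers 4:i
6(j) covers 3:l
7(j) covers 6:j
floor of heap: 0:k, 2:i
completions by unplaced set U, small U first (add the entries for U minus each lowest piece of U):
  |U|=1: {5}:1  {7}:1
  |U|=2: {4,5}:1  {5,7}:2  {6,7}:1
  |U|=3: {4,5,7}:3  {5,6,7}:3
  |U|=4: {4,5,6,7}:6
  |U|=5: {3,4,5,6,7}:6
  |U|=6: {1,3,4,5,6,7}:6  {2,3,4,5,6,7}:6
  start at 0(k): 12
  start at 2(i): 6
sum over floor = 18

18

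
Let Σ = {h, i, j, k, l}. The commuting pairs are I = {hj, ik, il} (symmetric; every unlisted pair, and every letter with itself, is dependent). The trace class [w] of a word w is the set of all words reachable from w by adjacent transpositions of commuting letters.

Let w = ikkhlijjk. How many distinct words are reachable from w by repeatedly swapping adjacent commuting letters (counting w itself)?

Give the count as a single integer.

6

piece 0:i — minimal
piece 1:k — minimal
piece 2:k rests on {1:k}
piece 3:h rests on {0:i, 2:k}
piece 4:l rests on {3:h}
piece 5:i rests on {3:h}
piece 6:j rests on {4:l, 5:i}
piece 7:j rests on {6:j}
piece 8:k rests on {7:j}
minimal pieces: {0:i, 1:k}
ways to finish when only these pieces remain (= sum over removing one remaining piece with nothing left below it):
  1 left: {8}→1
  2 left: {7,8}→1
  3 left: {6,7,8}→1
  4 left: {4,6,7,8}→1  {5,6,7,8}→1
  5 left: {4,5,6,7,8}→2
  6 left: {3,4,5,6,7,8}→2
  7 left: {0,3,4,5,6,7,8}→2  {2,3,4,5,6,7,8}→2
  placing 0:i first → 2 extensions
  placing 1:k first → 4 extensions
total linear extensions = 6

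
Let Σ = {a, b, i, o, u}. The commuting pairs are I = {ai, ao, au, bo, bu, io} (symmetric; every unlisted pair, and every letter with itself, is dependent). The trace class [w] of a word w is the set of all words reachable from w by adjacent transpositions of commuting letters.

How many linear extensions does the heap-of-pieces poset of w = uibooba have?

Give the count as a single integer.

15

#0=u has no predecessor
#1=i depends on [0:u]
#2=b depends on [1:i]
#3=o depends on [0:u]
#4=o depends on [3:o]
#5=b depends on [2:b]
#6=a depends on [5:b]
sources: [0:u]
N(rest) = Σ N(rest − s) over sources s of rest; N(one piece) = 1:
  size 1 → [4]=1  [6]=1
  size 2 → [3,4]=1  [4,6]=2  [5,6]=1
  size 3 → [2,5,6]=1  [3,4,6]=3  [4,5,6]=3
  size 4 → [1,2,5,6]=1  [2,4,5,6]=4  [3,4,5,6]=6
  size 5 → [1,2,4,5,6]=5  [2,3,4,5,6]=10
  first=0(u) contributes 15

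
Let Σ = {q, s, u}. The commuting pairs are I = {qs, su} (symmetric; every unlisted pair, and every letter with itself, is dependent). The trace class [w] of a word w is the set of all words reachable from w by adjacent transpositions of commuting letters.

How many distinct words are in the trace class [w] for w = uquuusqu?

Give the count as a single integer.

piece 0:u — minimal
piece 1:q rests on {0:u}
piece 2:u rests on {1:q}
piece 3:u rests on {2:u}
piece 4:u rests on {3:u}
piece 5:s — minimal
piece 6:q rests on {4:u}
piece 7:u rests on {6:q}
minimal pieces: {0:u, 5:s}
ways to finish when only these pieces remain (= sum over removing one remaining piece with nothing left below it):
  1 left: {5}→1  {7}→1
  2 left: {5,7}→2  {6,7}→1
  3 left: {4,6,7}→1  {5,6,7}→3
  4 left: {3,4,6,7}→1  {4,5,6,7}→4
  5 left: {2,3,4,6,7}→1  {3,4,5,6,7}→5
  6 left: {1,2,3,4,6,7}→1  {2,3,4,5,6,7}→6
  placing 0:u first → 7 extensions
  placing 5:s first → 1 extensions
total linear extensions = 8

8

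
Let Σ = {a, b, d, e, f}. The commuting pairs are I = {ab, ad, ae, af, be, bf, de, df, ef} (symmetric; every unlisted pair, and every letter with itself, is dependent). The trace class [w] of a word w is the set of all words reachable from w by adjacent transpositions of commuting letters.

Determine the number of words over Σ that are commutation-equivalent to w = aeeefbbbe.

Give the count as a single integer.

0(a) covers ∅
1(e) covers ∅
2(e) covers 1:e
3(e) covers 2:e
4(f) covers ∅
5(b) covers ∅
6(b) covers 5:b
7(b) covers 6:b
8(e) covers 3:e
floor of heap: 0:a, 1:e, 4:f, 5:b
completions by unplaced set U, small U first (add the entries for U minus each lowest piece of U):
  |U|=1: {0}:1  {4}:1  {7}:1  {8}:1
  |U|=2: {0,4}:2  {0,7}:2  {0,8}:2  {3,8}:1  {4,7}:2  {4,8}:2  {6,7}:1  {7,8}:2
  |U|=3: {0,3,8}:3  {0,4,7}:6  {0,4,8}:6  {0,6,7}:3  {0,7,8}:6  {2,3,8}:1  {3,4,8}:3  {3,7,8}:3  {4,6,7}:3  {4,7,8}:6  {5,6,7}:1  {6,7,8}:3
  |U|=4: {0,2,3,8}:4  {0,3,4,8}:12  {0,3,7,8}:12  {0,4,6,7}:12  {0,4,7,8}:24  {0,5,6,7}:4  {0,6,7,8}:12  {1,2,3,8}:1  {2,3,4,8}:4  {2,3,7,8}:4  {3,4,7,8}:12  {3,6,7,8}:6  {4,5,6,7}:4  {4,6,7,8}:12  {5,6,7,8}:4
  |U|=5: {0,1,2,3,8}:5  {0,2,3,4,8}:20  {0,2,3,7,8}:20  {0,3,4,7,8}:60  {0,3,6,7,8}:30  {0,4,5,6,7}:20  {0,4,6,7,8}:60  {0,5,6,7,8}:20  {1,2,3,4,8}:5  {1,2,3,7,8}:5  {2,3,4,7,8}:20  {2,3,6,7,8}:10  {3,4,6,7,8}:30  {3,5,6,7,8}:10  {4,5,6,7,8}:20
  |U|=6: {0,1,2,3,4,8}:30  {0,1,2,3,7,8}:30  {0,2,3,4,7,8}:120  {0,2,3,6,7,8}:60  {0,3,4,6,7,8}:180  {0,3,5,6,7,8}:60  {0,4,5,6,7,8}:120  {1,2,3,4,7,8}:30  {1,2,3,6,7,8}:15  {2,3,4,6,7,8}:60  {2,3,5,6,7,8}:20  {3,4,5,6,7,8}:60
  |U|=7: {0,1,2,3,4,7,8}:210  {0,1,2,3,6,7,8}:105  {0,2,3,4,6,7,8}:420  {0,2,3,5,6,7,8}:140  {0,3,4,5,6,7,8}:420  {1,2,3,4,6,7,8}:105  {1,2,3,5,6,7,8}:35  {2,3,4,5,6,7,8}:140
  start at 0(a): 280
  start at 1(e): 1120
  start at 4(f): 280
  start at 5(b): 840
sum over floor = 2520

2520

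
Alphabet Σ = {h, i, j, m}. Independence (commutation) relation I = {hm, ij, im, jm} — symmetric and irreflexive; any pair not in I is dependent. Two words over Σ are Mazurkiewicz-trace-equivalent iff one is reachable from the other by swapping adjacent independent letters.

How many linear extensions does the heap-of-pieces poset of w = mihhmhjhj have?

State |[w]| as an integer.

36

#0=m has no predecessor
#1=i has no predecessor
#2=h depends on [1:i]
#3=h depends on [2:h]
#4=m depends on [0:m]
#5=h depends on [3:h]
#6=j depends on [5:h]
#7=h depends on [6:j]
#8=j depends on [7:h]
sources: [0:m, 1:i]
N(rest) = Σ N(rest − s) over sources s of rest; N(one piece) = 1:
  size 1 → [4]=1  [8]=1
  size 2 → [0,4]=1  [4,8]=2  [7,8]=1
  size 3 → [0,4,8]=3  [4,7,8]=3  [6,7,8]=1
  size 4 → [0,4,7,8]=6  [4,6,7,8]=4  [5,6,7,8]=1
  size 5 → [0,4,6,7,8]=10  [3,5,6,7,8]=1  [4,5,6,7,8]=5
  size 6 → [0,4,5,6,7,8]=15  [2,3,5,6,7,8]=1  [3,4,5,6,7,8]=6
  size 7 → [0,3,4,5,6,7,8]=21  [1,2,3,5,6,7,8]=1  [2,3,4,5,6,7,8]=7
  first=0(m) contributes 8
  first=1(i) contributes 28
|[w]| = 36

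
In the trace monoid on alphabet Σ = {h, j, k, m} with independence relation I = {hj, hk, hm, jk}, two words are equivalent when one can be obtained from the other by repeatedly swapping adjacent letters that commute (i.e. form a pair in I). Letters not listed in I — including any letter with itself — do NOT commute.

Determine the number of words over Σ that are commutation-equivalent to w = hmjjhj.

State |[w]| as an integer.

piece 0:h — minimal
piece 1:m — minimal
piece 2:j rests on {1:m}
piece 3:j rests on {2:j}
piece 4:h rests on {0:h}
piece 5:j rests on {3:j}
minimal pieces: {0:h, 1:m}
ways to finish when only these pieces remain (= sum over removing one remaining piece with nothing left below it):
  1 left: {4}→1  {5}→1
  2 left: {0,4}→1  {3,5}→1  {4,5}→2
  3 left: {0,4,5}→3  {2,3,5}→1  {3,4,5}→3
  4 left: {0,3,4,5}→6  {1,2,3,5}→1  {2,3,4,5}→4
  placing 0:h first → 5 extensions
  placing 1:m first → 10 extensions
total linear extensions = 15

15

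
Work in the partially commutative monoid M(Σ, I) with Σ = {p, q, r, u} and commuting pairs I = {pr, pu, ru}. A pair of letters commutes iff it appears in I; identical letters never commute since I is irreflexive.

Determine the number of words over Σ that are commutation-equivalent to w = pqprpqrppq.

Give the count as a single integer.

#0=p has no predecessor
#1=q depends on [0:p]
#2=p depends on [1:q]
#3=r depends on [1:q]
#4=p depends on [2:p]
#5=q depends on [3:r, 4:p]
#6=r depends on [5:q]
#7=p depends on [5:q]
#8=p depends on [7:p]
#9=q depends on [6:r, 8:p]
sources: [0:p]
N(rest) = Σ N(rest − s) over sources s of rest; N(one piece) = 1:
  size 1 → [9]=1
  size 2 → [6,9]=1  [8,9]=1
  size 3 → [6,8,9]=2  [7,8,9]=1
  size 4 → [6,7,8,9]=3
  size 5 → [5,6,7,8,9]=3
  size 6 → [3,5,6,7,8,9]=3  [4,5,6,7,8,9]=3
  size 7 → [2,4,5,6,7,8,9]=3  [3,4,5,6,7,8,9]=6
  size 8 → [2,3,4,5,6,7,8,9]=9
  first=0(p) contributes 9

9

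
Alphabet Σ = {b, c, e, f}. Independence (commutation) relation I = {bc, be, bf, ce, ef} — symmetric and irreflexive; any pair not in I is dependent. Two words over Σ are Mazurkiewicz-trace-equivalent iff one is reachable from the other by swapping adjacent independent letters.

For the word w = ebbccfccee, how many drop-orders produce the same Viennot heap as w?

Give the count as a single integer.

drop 0:e onto floor
drop 1:b onto floor
drop 2:b onto {1:b}
drop 3:c onto floor
drop 4:c onto {3:c}
drop 5:f onto {4:c}
drop 6:c onto {5:f}
drop 7:c onto {6:c}
drop 8:e onto {0:e}
drop 9:e onto {8:e}
ground layer = {0:e, 1:b, 3:c}
drop-orders for the pieces not yet dropped (sum over which currently-grounded one goes next):
  1 to go: {2} 1  {7} 1  {9} 1
  2 to go: {1,2} 1  {2,7} 2  {2,9} 2  {6,7} 1  {7,9} 2  {8,9} 1
  3 to go: {0,8,9} 1  {1,2,7} 3  {1,2,9} 3  {2,6,7} 3  {2,7,9} 6  {2,8,9} 3  {5,6,7} 1  {6,7,9} 3  {7,8,9} 3
  4 to go: {0,2,8,9} 4  {0,7,8,9} 4  {1,2,6,7} 6  {1,2,7,9} 12  {1,2,8,9} 6  {2,5,6,7} 4  {2,6,7,9} 12  {2,7,8,9} 12  {4,5,6,7} 1  {5,6,7,9} 4  {6,7,8,9} 6
  5 to go: {0,1,2,8,9} 10  {0,2,7,8,9} 20  {0,6,7,8,9} 10  {1,2,5,6,7} 10  {1,2,6,7,9} 30  {1,2,7,8,9} 30  {2,4,5,6,7} 5  {2,5,6,7,9} 20  {2,6,7,8,9} 30  {3,4,5,6,7} 1  {4,5,6,7,9} 5  {5,6,7,8,9} 10
  6 to go: {0,1,2,7,8,9} 60  {0,2,6,7,8,9} 60  {0,5,6,7,8,9} 20  {1,2,4,5,6,7} 15  {1,2,5,6,7,9} 60  {1,2,6,7,8,9} 90  {2,3,4,5,6,7} 6  {2,4,5,6,7,9} 30  {2,5,6,7,8,9} 60  {3,4,5,6,7,9} 6  {4,5,6,7,8,9} 15
  7 to go: {0,1,2,6,7,8,9} 210  {0,2,5,6,7,8,9} 140  {0,4,5,6,7,8,9} 35  {1,2,3,4,5,6,7} 21  {1,2,4,5,6,7,9} 105  {1,2,5,6,7,8,9} 210  {2,3,4,5,6,7,9} 42  {2,4,5,6,7,8,9} 105  {3,4,5,6,7,8,9} 21
  8 to go: {0,1,2,5,6,7,8,9} 560  {0,2,4,5,6,7,8,9} 280  {0,3,4,5,6,7,8,9} 56  {1,2,3,4,5,6,7,9} 168  {1,2,4,5,6,7,8,9} 420  {2,3,4,5,6,7,8,9} 168
  if 0:e drops first: 756 orders
  if 1:b drops first: 504 orders
  if 3:c drops first: 1260 orders
heap linearizations: 2520

2520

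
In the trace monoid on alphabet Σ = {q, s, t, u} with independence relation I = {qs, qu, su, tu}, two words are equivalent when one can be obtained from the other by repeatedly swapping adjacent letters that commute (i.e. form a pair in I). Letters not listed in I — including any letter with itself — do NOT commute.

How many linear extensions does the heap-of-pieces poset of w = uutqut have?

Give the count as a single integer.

drop 0:u onto floor
drop 1:u onto {0:u}
drop 2:t onto floor
drop 3:q onto {2:t}
drop 4:u onto {1:u}
drop 5:t onto {3:q}
ground layer = {0:u, 2:t}
drop-orders for the pieces not yet dropped (sum over which currently-grounded one goes next):
  1 to go: {4} 1  {5} 1
  2 to go: {1,4} 1  {3,5} 1  {4,5} 2
  3 to go: {0,1,4} 1  {1,4,5} 3  {2,3,5} 1  {3,4,5} 3
  4 to go: {0,1,4,5} 4  {1,3,4,5} 6  {2,3,4,5} 4
  if 0:u drops first: 10 orders
  if 2:t drops first: 10 orders
heap linearizations: 20

20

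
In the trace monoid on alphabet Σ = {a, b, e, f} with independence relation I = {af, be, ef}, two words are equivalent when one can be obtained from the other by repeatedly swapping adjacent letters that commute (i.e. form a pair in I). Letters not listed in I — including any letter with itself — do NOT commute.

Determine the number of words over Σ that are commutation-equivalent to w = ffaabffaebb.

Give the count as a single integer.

72

0(f) covers ∅
1(f) covers 0:f
2(a) covers ∅
3(a) covers 2:a
4(b) covers 1:f, 3:a
5(f) covers 4:b
6(f) covers 5:f
7(a) covers 4:b
8(e) covers 7:a
9(b) covers 6:f, 7:a
10(b) covers 9:b
floor of heap: 0:f, 2:a
completions by unplaced set U, small U first (add the entries for U minus each lowest piece of U):
  |U|=1: {8}:1  {10}:1
  |U|=2: {8,10}:2  {9,10}:1
  |U|=3: {6,9,10}:1  {8,9,10}:3
  |U|=4: {5,6,9,10}:1  {6,8,9,10}:4  {7,8,9,10}:3
  |U|=5: {5,6,8,9,10}:5  {6,7,8,9,10}:7
  |U|=6: {5,6,7,8,9,10}:12
  |U|=7: {4,5,6,7,8,9,10}:12
  |U|=8: {1,4,5,6,7,8,9,10}:12  {3,4,5,6,7,8,9,10}:12
  |U|=9: {0,1,4,5,6,7,8,9,10}:12  {1,3,4,5,6,7,8,9,10}:24  {2,3,4,5,6,7,8,9,10}:12
  start at 0(f): 36
  start at 2(a): 36
sum over floor = 72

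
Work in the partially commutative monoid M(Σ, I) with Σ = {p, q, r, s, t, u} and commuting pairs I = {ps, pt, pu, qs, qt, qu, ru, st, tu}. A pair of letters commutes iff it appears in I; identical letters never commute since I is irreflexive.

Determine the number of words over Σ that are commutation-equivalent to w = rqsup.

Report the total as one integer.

0(r) covers ∅
1(q) covers 0:r
2(s) covers 0:r
3(u) covers 2:s
4(p) covers 1:q
floor of heap: 0:r
completions by unplaced set U, small U first (add the entries for U minus each lowest piece of U):
  |U|=1: {3}:1  {4}:1
  |U|=2: {1,4}:1  {2,3}:1  {3,4}:2
  |U|=3: {1,3,4}:3  {2,3,4}:3
  start at 0(r): 6

6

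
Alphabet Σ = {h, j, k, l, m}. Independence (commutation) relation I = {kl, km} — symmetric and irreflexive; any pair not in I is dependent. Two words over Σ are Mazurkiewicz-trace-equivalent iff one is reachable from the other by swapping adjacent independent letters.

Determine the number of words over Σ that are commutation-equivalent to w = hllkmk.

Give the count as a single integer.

drop 0:h onto floor
drop 1:l onto {0:h}
drop 2:l onto {1:l}
drop 3:k onto {0:h}
drop 4:m onto {2:l}
drop 5:k onto {3:k}
ground layer = {0:h}
drop-orders for the pieces not yet dropped (sum over which currently-grounded one goes next):
  1 to go: {4} 1  {5} 1
  2 to go: {2,4} 1  {3,5} 1  {4,5} 2
  3 to go: {1,2,4} 1  {2,4,5} 3  {3,4,5} 3
  4 to go: {1,2,4,5} 4  {2,3,4,5} 6
  if 0:h drops first: 10 orders

10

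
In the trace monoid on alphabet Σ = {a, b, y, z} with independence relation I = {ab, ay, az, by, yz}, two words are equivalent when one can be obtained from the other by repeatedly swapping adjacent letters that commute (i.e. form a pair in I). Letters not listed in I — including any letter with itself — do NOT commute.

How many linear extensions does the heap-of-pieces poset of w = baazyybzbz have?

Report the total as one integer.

0(b) covers ∅
1(a) covers ∅
2(a) covers 1:a
3(z) covers 0:b
4(y) covers ∅
5(y) covers 4:y
6(b) covers 3:z
7(z) covers 6:b
8(b) covers 7:z
9(z) covers 8:b
floor of heap: 0:b, 1:a, 4:y
completions by unplaced set U, small U first (add the entries for U minus each lowest piece of U):
  |U|=1: {2}:1  {5}:1  {9}:1
  |U|=2: {1,2}:1  {2,5}:2  {2,9}:2  {4,5}:1  {5,9}:2  {8,9}:1
  |U|=3: {1,2,5}:3  {1,2,9}:3  {2,4,5}:3  {2,5,9}:6  {2,8,9}:3  {4,5,9}:3  {5,8,9}:3  {7,8,9}:1
  |U|=4: {1,2,4,5}:6  {1,2,5,9}:12  {1,2,8,9}:6  {2,4,5,9}:12  {2,5,8,9}:12  {2,7,8,9}:4  {4,5,8,9}:6  {5,7,8,9}:4  {6,7,8,9}:1
  |U|=5: {1,2,4,5,9}:30  {1,2,5,8,9}:30  {1,2,7,8,9}:10  {2,4,5,8,9}:30  {2,5,7,8,9}:20  {2,6,7,8,9}:5  {3,6,7,8,9}:1  {4,5,7,8,9}:10  {5,6,7,8,9}:5
  |U|=6: {0,3,6,7,8,9}:1  {1,2,4,5,8,9}:90  {1,2,5,7,8,9}:60  {1,2,6,7,8,9}:15  {2,3,6,7,8,9}:6  {2,4,5,7,8,9}:60  {2,5,6,7,8,9}:30  {3,5,6,7,8,9}:6  {4,5,6,7,8,9}:15
  |U|=7: {0,2,3,6,7,8,9}:7  {0,3,5,6,7,8,9}:7  {1,2,3,6,7,8,9}:21  {1,2,4,5,7,8,9}:210  {1,2,5,6,7,8,9}:105  {2,3,5,6,7,8,9}:42  {2,4,5,6,7,8,9}:105  {3,4,5,6,7,8,9}:21
  |U|=8: {0,1,2,3,6,7,8,9}:28  {0,2,3,5,6,7,8,9}:56  {0,3,4,5,6,7,8,9}:28  {1,2,3,5,6,7,8,9}:168  {1,2,4,5,6,7,8,9}:420  {2,3,4,5,6,7,8,9}:168
  start at 0(b): 756
  start at 1(a): 252
  start at 4(y): 252
sum over floor = 1260

1260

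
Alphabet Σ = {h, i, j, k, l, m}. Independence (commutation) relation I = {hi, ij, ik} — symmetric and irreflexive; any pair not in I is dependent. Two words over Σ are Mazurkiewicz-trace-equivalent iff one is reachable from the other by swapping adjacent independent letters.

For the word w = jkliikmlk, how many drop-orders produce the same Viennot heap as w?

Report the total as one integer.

#0=j has no predecessor
#1=k depends on [0:j]
#2=l depends on [1:k]
#3=i depends on [2:l]
#4=i depends on [3:i]
#5=k depends on [2:l]
#6=m depends on [4:i, 5:k]
#7=l depends on [6:m]
#8=k depends on [7:l]
sources: [0:j]
N(rest) = Σ N(rest − s) over sources s of rest; N(one piece) = 1:
  size 1 → [8]=1
  size 2 → [7,8]=1
  size 3 → [6,7,8]=1
  size 4 → [4,6,7,8]=1  [5,6,7,8]=1
  size 5 → [3,4,6,7,8]=1  [4,5,6,7,8]=2
  size 6 → [3,4,5,6,7,8]=3
  size 7 → [2,3,4,5,6,7,8]=3
  first=0(j) contributes 3

3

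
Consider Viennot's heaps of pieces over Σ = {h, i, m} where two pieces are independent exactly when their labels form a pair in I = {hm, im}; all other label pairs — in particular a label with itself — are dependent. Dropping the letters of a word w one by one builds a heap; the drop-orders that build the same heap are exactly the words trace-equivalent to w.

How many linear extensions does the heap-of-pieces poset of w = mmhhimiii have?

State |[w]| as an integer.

84

piece 0:m — minimal
piece 1:m rests on {0:m}
piece 2:h — minimal
piece 3:h rests on {2:h}
piece 4:i rests on {3:h}
piece 5:m rests on {1:m}
piece 6:i rests on {4:i}
piece 7:i rests on {6:i}
piece 8:i rests on {7:i}
minimal pieces: {0:m, 2:h}
ways to finish when only these pieces remain (= sum over removing one remaining piece with nothing left below it):
  1 left: {5}→1  {8}→1
  2 left: {1,5}→1  {5,8}→2  {7,8}→1
  3 left: {0,1,5}→1  {1,5,8}→3  {5,7,8}→3  {6,7,8}→1
  4 left: {0,1,5,8}→4  {1,5,7,8}→6  {4,6,7,8}→1  {5,6,7,8}→4
  5 left: {0,1,5,7,8}→10  {1,5,6,7,8}→10  {3,4,6,7,8}→1  {4,5,6,7,8}→5
  6 left: {0,1,5,6,7,8}→20  {1,4,5,6,7,8}→15  {2,3,4,6,7,8}→1  {3,4,5,6,7,8}→6
  7 left: {0,1,4,5,6,7,8}→35  {1,3,4,5,6,7,8}→21  {2,3,4,5,6,7,8}→7
  placing 0:m first → 28 extensions
  placing 2:h first → 56 extensions
total linear extensions = 84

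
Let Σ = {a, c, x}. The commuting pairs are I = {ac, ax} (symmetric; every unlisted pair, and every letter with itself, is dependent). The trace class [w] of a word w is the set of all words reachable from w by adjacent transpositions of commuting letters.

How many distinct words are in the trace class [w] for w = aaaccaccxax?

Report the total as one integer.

piece 0:a — minimal
piece 1:a rests on {0:a}
piece 2:a rests on {1:a}
piece 3:c — minimal
piece 4:c rests on {3:c}
piece 5:a rests on {2:a}
piece 6:c rests on {4:c}
piece 7:c rests on {6:c}
piece 8:x rests on {7:c}
piece 9:a rests on {5:a}
piece 10:x rests on {8:x}
minimal pieces: {0:a, 3:c}
ways to finish when only these pieces remain (= sum over removing one remaining piece with nothing left below it):
  1 left: {9}→1  {10}→1
  2 left: {5,9}→1  {8,10}→1  {9,10}→2
  3 left: {2,5,9}→1  {5,9,10}→3  {7,8,10}→1  {8,9,10}→3
  4 left: {1,2,5,9}→1  {2,5,9,10}→4  {5,8,9,10}→6  {6,7,8,10}→1  {7,8,9,10}→4
  5 left: {0,1,2,5,9}→1  {1,2,5,9,10}→5  {2,5,8,9,10}→10  {4,6,7,8,10}→1  {5,7,8,9,10}→10  {6,7,8,9,10}→5
  6 left: {0,1,2,5,9,10}→6  {1,2,5,8,9,10}→15  {2,5,7,8,9,10}→20  {3,4,6,7,8,10}→1  {4,6,7,8,9,10}→6  {5,6,7,8,9,10}→15
  7 left: {0,1,2,5,8,9,10}→21  {1,2,5,7,8,9,10}→35  {2,5,6,7,8,9,10}→35  {3,4,6,7,8,9,10}→7  {4,5,6,7,8,9,10}→21
  8 left: {0,1,2,5,7,8,9,10}→56  {1,2,5,6,7,8,9,10}→70  {2,4,5,6,7,8,9,10}→56  {3,4,5,6,7,8,9,10}→28
  9 left: {0,1,2,5,6,7,8,9,10}→126  {1,2,4,5,6,7,8,9,10}→126  {2,3,4,5,6,7,8,9,10}→84
  placing 0:a first → 210 extensions
  placing 3:c first → 252 extensions
total linear extensions = 462

462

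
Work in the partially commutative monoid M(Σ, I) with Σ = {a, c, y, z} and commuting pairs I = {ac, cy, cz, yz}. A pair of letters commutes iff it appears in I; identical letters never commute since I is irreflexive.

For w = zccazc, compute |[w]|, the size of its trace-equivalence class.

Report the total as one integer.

20

#0=z has no predecessor
#1=c has no predecessor
#2=c depends on [1:c]
#3=a depends on [0:z]
#4=z depends on [3:a]
#5=c depends on [2:c]
sources: [0:z, 1:c]
N(rest) = Σ N(rest − s) over sources s of rest; N(one piece) = 1:
  size 1 → [4]=1  [5]=1
  size 2 → [2,5]=1  [3,4]=1  [4,5]=2
  size 3 → [0,3,4]=1  [1,2,5]=1  [2,4,5]=3  [3,4,5]=3
  size 4 → [0,3,4,5]=4  [1,2,4,5]=4  [2,3,4,5]=6
  first=0(z) contributes 10
  first=1(c) contributes 10
|[w]| = 20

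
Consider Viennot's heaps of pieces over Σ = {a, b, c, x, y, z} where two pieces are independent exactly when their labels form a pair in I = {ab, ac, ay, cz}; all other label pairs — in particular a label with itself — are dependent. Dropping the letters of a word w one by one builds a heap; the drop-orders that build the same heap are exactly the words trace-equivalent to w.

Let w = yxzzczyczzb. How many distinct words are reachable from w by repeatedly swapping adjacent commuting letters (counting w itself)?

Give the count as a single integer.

12

0(y) covers ∅
1(x) covers 0:y
2(z) covers 1:x
3(z) covers 2:z
4(c) covers 1:x
5(z) covers 3:z
6(y) covers 4:c, 5:z
7(c) covers 6:y
8(z) covers 6:y
9(z) covers 8:z
10(b) covers 7:c, 9:z
floor of heap: 0:y
completions by unplaced set U, small U first (add the entries for U minus each lowest piece of U):
  |U|=1: {10}:1
  |U|=2: {7,10}:1  {9,10}:1
  |U|=3: {7,9,10}:2  {8,9,10}:1
  |U|=4: {7,8,9,10}:3
  |U|=5: {6,7,8,9,10}:3
  |U|=6: {4,6,7,8,9,10}:3  {5,6,7,8,9,10}:3
  |U|=7: {3,5,6,7,8,9,10}:3  {4,5,6,7,8,9,10}:6
  |U|=8: {2,3,5,6,7,8,9,10}:3  {3,4,5,6,7,8,9,10}:9
  |U|=9: {2,3,4,5,6,7,8,9,10}:12
  start at 0(y): 12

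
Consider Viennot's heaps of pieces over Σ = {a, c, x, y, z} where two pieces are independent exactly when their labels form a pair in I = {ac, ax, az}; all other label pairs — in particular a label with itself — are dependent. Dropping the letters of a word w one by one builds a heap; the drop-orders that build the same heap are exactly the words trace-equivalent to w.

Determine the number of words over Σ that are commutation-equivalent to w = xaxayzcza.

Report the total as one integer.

0(x) covers ∅
1(a) covers ∅
2(x) covers 0:x
3(a) covers 1:a
4(y) covers 2:x, 3:a
5(z) covers 4:y
6(c) covers 5:z
7(z) covers 6:c
8(a) covers 4:y
floor of heap: 0:x, 1:a
completions by unplaced set U, small U first (add the entries for U minus each lowest piece of U):
  |U|=1: {7}:1  {8}:1
  |U|=2: {6,7}:1  {7,8}:2
  |U|=3: {5,6,7}:1  {6,7,8}:3
  |U|=4: {5,6,7,8}:4
  |U|=5: {4,5,6,7,8}:4
  |U|=6: {2,4,5,6,7,8}:4  {3,4,5,6,7,8}:4
  |U|=7: {0,2,4,5,6,7,8}:4  {1,3,4,5,6,7,8}:4  {2,3,4,5,6,7,8}:8
  start at 0(x): 12
  start at 1(a): 12
sum over floor = 24

24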